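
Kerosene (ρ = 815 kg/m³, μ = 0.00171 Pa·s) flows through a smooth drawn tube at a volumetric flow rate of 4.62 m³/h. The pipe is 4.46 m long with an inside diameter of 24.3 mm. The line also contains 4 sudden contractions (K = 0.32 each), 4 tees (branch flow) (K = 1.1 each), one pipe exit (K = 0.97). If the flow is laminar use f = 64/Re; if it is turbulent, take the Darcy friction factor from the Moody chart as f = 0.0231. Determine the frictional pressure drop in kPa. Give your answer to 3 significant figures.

Q = 4.62 m³/h = 4.62/3600 = 0.001283 m³/s.
Cross-sectional area A = πD²/4 = π(0.0243)²/4 = 0.0004638 m²; mean velocity V = Q/A = 0.001283/0.0004638 = 2.767 m/s.
Reynolds number Re = ρVD/μ = 815 · 2.767 · 0.0243 / 0.00171 = 3.205e+04.
Re > 4000 → turbulent; use the Moody-chart value f = 0.0231.
Total minor-loss coefficient ΣK = 4·0.32 + 4·1.1 + 1·0.97 = 6.65.
ΔP = [f·L/D + ΣK]·(ρV²/2) = [0.0231·4.46/0.0243 + 6.65]·(815·2.767²/2) = [4.24 + 6.65]·3120 = 3.398e+04 Pa.
ΔP = 3.398e+04 Pa = 34.0 kPa.

ΔP ≈ 34.0 kPa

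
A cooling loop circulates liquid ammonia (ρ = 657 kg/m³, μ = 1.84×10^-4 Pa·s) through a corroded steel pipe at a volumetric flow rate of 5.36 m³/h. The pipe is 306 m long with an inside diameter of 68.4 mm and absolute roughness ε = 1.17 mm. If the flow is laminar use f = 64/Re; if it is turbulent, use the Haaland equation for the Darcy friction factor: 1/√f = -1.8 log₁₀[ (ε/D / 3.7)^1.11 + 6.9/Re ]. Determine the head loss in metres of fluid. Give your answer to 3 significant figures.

h_f ≈ 1.74 m

Q = 5.36 m³/h = 5.36/3600 = 0.001489 m³/s.
Cross-sectional area A = πD²/4 = π(0.0684)²/4 = 0.003675 m²; mean velocity V = Q/A = 0.001489/0.003675 = 0.4052 m/s.
Reynolds number Re = ρVD/μ = 657 · 0.4052 · 0.0684 / 0.000184 = 9.896e+04.
Re > 4000 → turbulent. Relative roughness ε/D = 0.00117/0.0684 = 0.0171. Haaland: 1/√f = -1.8 log₁₀[(0.0171/3.7)^1.11 + 6.9/9.896e+04] = -1.8 log₁₀[0.00256 + 6.97e-05] = 4.644, so f = 0.04636.
Darcy-Weisbach: ΔP = f(L/D)(ρV²/2) = 0.04636·(306/0.0684)·(657·0.4052²/2) = 0.04636·4474·53.93 = 1.119e+04 Pa.
Head loss h_f = ΔP/(ρg) = 1.119e+04/(657·9.81) = 1.74 m.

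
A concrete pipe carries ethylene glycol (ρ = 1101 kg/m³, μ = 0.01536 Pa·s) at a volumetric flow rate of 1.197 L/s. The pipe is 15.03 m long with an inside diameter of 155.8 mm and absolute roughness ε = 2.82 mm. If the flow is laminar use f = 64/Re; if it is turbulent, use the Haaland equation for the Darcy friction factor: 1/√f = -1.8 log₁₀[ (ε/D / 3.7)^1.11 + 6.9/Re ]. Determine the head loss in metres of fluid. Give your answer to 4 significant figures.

Q = 1.197 L/s = 1.197/1000 = 0.001197 m³/s.
Cross-sectional area A = πD²/4 = π(0.1558)²/4 = 0.01906 m²; mean velocity V = Q/A = 0.001197/0.01906 = 0.06279 m/s.
Reynolds number Re = ρVD/μ = 1101 · 0.06279 · 0.1558 / 0.0154 = 701.2.
Re < 2300 → laminar flow, so f = 64/Re = 64/701.2 = 0.09127 (the turbulent correlation is not needed).
Darcy-Weisbach: ΔP = f(L/D)(ρV²/2) = 0.09127·(15.03/0.1558)·(1101·0.06279²/2) = 0.09127·96.47·2.17 = 19.11 Pa.
Head loss h_f = ΔP/(ρg) = 19.11/(1101·9.81) = 0.001769 m.

h_f ≈ 0.001769 m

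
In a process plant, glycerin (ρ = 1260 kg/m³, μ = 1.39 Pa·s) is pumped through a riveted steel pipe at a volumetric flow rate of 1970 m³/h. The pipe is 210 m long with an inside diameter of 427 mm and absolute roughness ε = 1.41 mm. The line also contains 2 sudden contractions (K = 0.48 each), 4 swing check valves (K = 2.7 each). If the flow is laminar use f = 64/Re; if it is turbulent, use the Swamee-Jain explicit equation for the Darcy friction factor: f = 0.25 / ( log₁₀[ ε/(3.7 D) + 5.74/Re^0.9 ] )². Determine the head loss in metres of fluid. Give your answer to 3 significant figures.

Q = 1970 m³/h = 1970/3600 = 0.5472 m³/s.
Cross-sectional area A = πD²/4 = π(0.427)²/4 = 0.1432 m²; mean velocity V = Q/A = 0.5472/0.1432 = 3.821 m/s.
Reynolds number Re = ρVD/μ = 1260 · 3.821 · 0.427 / 1.39 = 1479.
Re < 2300 → laminar flow, so f = 64/Re = 64/1479 = 0.04327 (the turbulent correlation is not needed).
Total minor-loss coefficient ΣK = 2·0.48 + 4·2.7 = 11.8.
ΔP = [f·L/D + ΣK]·(ρV²/2) = [0.04327·210/0.427 + 11.8]·(1260·3.821²/2) = [21.28 + 11.8]·9200 = 3.04e+05 Pa.
Head loss h_f = ΔP/(ρg) = 3.04e+05/(1260·9.81) = 24.6 m.

h_f ≈ 24.6 m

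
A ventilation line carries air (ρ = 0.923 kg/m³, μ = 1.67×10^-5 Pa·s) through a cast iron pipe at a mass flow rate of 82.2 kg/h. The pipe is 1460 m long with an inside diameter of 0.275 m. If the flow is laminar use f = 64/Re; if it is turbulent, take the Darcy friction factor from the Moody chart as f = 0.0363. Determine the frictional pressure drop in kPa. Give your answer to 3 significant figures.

ṁ = 82.2 kg/h = 82.2/3600 = 0.02283 kg/s.
A = πD²/4 = π(0.275)²/4 = 0.0594 m²; mean velocity V = ṁ/(ρA) = 0.02283/(0.923 · 0.0594) = 0.4165 m/s.
Reynolds number Re = ρVD/μ = 0.923 · 0.4165 · 0.275 / 1.67e-05 = 6330.
Re > 4000 → turbulent; use the Moody-chart value f = 0.0363.
Darcy-Weisbach: ΔP = f(L/D)(ρV²/2) = 0.0363·(1460/0.275)·(0.923·0.4165²/2) = 0.0363·5309·0.08006 = 15.43 Pa.
ΔP = 15.43 Pa = 0.0154 kPa.

ΔP ≈ 0.0154 kPa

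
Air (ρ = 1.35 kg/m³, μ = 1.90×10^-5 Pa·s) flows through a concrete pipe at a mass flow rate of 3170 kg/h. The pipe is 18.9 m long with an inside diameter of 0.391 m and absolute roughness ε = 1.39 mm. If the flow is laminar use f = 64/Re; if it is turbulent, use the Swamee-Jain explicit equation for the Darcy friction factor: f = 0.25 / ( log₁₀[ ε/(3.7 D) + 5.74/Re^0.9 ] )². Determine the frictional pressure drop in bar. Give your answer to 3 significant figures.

ΔP ≈ 2.74×10^-4 bar

ṁ = 3170 kg/h = 3170/3600 = 0.8806 kg/s.
A = πD²/4 = π(0.391)²/4 = 0.1201 m²; mean velocity V = ṁ/(ρA) = 0.8806/(1.35 · 0.1201) = 5.432 m/s.
Reynolds number Re = ρVD/μ = 1.35 · 5.432 · 0.391 / 1.9e-05 = 1.509e+05.
Re > 4000 → turbulent. Relative roughness ε/D = 0.00139/0.391 = 0.00355. Swamee-Jain: f = 0.25/(log₁₀[0.00355/3.7 + 5.74/1.509e+05^0.9])² = 0.25/(log₁₀[0.000961 + 0.000125])² = 0.25/(-2.964)² = 0.02845.
Darcy-Weisbach: ΔP = f(L/D)(ρV²/2) = 0.02845·(18.9/0.391)·(1.35·5.432²/2) = 0.02845·48.34·19.92 = 27.4 Pa.
ΔP = 27.4 Pa = 2.74×10^-4 bar.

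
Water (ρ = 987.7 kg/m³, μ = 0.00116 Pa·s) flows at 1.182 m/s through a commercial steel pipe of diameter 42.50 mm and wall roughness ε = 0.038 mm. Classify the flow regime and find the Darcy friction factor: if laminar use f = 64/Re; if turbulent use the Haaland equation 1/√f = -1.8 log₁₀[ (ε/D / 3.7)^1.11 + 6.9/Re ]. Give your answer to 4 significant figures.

Re = ρVD/μ = 987.7·1.182·0.0425/0.00116 = 4.277e+04.
Re > 4000 → turbulent. ε/D = 3.8e-05/0.0425 = 0.000894; Haaland: 1/√f = -1.8 log₁₀[9.67e-05 + 0.000161] = 6.459, so f = 0.02397.

f ≈ 0.02397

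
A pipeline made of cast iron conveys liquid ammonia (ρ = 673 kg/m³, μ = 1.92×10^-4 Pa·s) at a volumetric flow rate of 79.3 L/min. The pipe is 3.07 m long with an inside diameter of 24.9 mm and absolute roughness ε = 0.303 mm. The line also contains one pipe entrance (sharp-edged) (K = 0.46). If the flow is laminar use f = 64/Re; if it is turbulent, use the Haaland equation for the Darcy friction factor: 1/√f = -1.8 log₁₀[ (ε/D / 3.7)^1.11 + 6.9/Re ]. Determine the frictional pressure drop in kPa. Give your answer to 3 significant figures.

Q = 79.3 L/min = 79.3/60000 = 0.001322 m³/s.
Cross-sectional area A = πD²/4 = π(0.0249)²/4 = 0.000487 m²; mean velocity V = Q/A = 0.001322/0.000487 = 2.714 m/s.
Reynolds number Re = ρVD/μ = 673 · 2.714 · 0.0249 / 0.000192 = 2.369e+05.
Re > 4000 → turbulent. Relative roughness ε/D = 0.000303/0.0249 = 0.0122. Haaland: 1/√f = -1.8 log₁₀[(0.0122/3.7)^1.11 + 6.9/2.369e+05] = -1.8 log₁₀[0.00175 + 2.91e-05] = 4.948, so f = 0.04084.
Total minor-loss coefficient ΣK = 1·0.46 = 0.46.
ΔP = [f·L/D + ΣK]·(ρV²/2) = [0.04084·3.07/0.0249 + 0.46]·(673·2.714²/2) = [5.036 + 0.46]·2479 = 1.362e+04 Pa.
ΔP = 1.362e+04 Pa = 13.6 kPa.

ΔP ≈ 13.6 kPa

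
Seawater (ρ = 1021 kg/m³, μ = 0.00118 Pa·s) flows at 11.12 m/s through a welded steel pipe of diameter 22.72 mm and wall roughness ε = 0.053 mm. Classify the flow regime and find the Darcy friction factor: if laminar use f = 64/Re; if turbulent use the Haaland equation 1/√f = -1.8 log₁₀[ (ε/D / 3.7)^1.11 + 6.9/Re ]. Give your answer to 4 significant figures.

f ≈ 0.02511

Re = ρVD/μ = 1021·11.12·0.02272/0.00118 = 2.186e+05.
Re > 4000 → turbulent. ε/D = 5.3e-05/0.02272 = 0.00233; Haaland: 1/√f = -1.8 log₁₀[0.00028 + 3.16e-05] = 6.311, so f = 0.02511.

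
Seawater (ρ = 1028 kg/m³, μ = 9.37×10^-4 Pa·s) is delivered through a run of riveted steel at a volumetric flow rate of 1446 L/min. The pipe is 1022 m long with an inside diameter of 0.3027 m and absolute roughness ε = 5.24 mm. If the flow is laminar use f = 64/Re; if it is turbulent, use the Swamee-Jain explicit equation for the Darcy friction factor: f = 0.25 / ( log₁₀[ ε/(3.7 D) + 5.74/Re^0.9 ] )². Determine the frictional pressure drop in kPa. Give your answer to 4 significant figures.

ΔP ≈ 9.080 kPa

Q = 1446 L/min = 1446/60000 = 0.0241 m³/s.
Cross-sectional area A = πD²/4 = π(0.3027)²/4 = 0.07196 m²; mean velocity V = Q/A = 0.0241/0.07196 = 0.3349 m/s.
Reynolds number Re = ρVD/μ = 1028 · 0.3349 · 0.3027 / 0.000937 = 1.112e+05.
Re > 4000 → turbulent. Relative roughness ε/D = 0.00524/0.3027 = 0.0173. Swamee-Jain: f = 0.25/(log₁₀[0.0173/3.7 + 5.74/1.112e+05^0.9])² = 0.25/(log₁₀[0.00468 + 0.000165])² = 0.25/(-2.315)² = 0.04666.
Darcy-Weisbach: ΔP = f(L/D)(ρV²/2) = 0.04666·(1022/0.3027)·(1028·0.3349²/2) = 0.04666·3376·57.65 = 9080 Pa.
ΔP = 9080 Pa = 9.080 kPa.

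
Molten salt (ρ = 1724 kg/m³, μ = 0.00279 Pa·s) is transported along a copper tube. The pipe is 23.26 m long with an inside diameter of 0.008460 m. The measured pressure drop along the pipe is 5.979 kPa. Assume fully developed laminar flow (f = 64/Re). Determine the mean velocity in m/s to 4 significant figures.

For laminar flow, f = 64/Re with Re = ρVD/μ, so Darcy-Weisbach reduces to ΔP = 32μLV/D². Solving for V: V = ΔP·D²/(32μL) = 5979·(0.00846)²/(32·0.00279·23.26) = 0.2061 m/s.
Check: Re = ρVD/μ = 1724·0.2061·0.00846/0.00279 = 1077 < 2300, so the laminar assumption holds.

V ≈ 0.2061 m/s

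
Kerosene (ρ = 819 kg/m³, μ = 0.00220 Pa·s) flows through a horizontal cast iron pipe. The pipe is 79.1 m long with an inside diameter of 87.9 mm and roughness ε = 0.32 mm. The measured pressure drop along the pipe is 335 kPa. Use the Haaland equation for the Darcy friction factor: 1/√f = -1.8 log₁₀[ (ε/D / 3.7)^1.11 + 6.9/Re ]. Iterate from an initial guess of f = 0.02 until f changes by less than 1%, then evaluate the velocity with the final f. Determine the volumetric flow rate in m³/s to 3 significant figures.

Rearranging Darcy-Weisbach: V = √(2·ΔP·D/(f·L·ρ)). With ε/D = 0.00032/0.0879 = 0.00364, iterate starting from f = 0.02:
  f = 0.02 → V = √(2·3.35e+05·0.0879/(0.02·79.1·819)) = 6.742 m/s; Re = ρVD/μ = 2.206e+05; f → 0.02818
  f = 0.02818 → V = 5.679 m/s; Re = 1.858e+05; f → 0.02827
Converged (Δf/f < 1%). With the final f = 0.02827: V = √(2·3.35e+05·0.0879/(0.02827·79.1·819)) = 5.671 m/s.
Q = V·A = 5.671·(π/4·0.0879²) = 0.03441 m³/s = 0.0344 m³/s.

Q ≈ 0.0344 m³/s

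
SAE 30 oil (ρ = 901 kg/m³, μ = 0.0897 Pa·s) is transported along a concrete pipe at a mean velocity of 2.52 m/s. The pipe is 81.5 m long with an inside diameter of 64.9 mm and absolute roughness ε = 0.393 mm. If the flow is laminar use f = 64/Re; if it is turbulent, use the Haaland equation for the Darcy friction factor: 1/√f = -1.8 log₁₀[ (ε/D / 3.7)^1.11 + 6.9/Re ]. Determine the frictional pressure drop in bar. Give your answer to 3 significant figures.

ΔP ≈ 1.40 bar

Reynolds number Re = ρVD/μ = 901 · 2.52 · 0.0649 / 0.0897 = 1643.
Re < 2300 → laminar flow, so f = 64/Re = 64/1643 = 0.03896 (the turbulent correlation is not needed).
Darcy-Weisbach: ΔP = f(L/D)(ρV²/2) = 0.03896·(81.5/0.0649)·(901·2.52²/2) = 0.03896·1256·2861 = 1.4e+05 Pa.
ΔP = 1.4e+05 Pa = 1.40 bar.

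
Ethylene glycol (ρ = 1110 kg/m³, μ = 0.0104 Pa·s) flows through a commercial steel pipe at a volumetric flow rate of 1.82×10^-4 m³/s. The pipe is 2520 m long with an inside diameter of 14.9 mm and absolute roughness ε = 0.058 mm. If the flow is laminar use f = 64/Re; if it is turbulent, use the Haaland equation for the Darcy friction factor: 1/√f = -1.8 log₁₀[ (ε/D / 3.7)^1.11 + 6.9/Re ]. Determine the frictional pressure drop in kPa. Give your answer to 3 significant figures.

Cross-sectional area A = πD²/4 = π(0.0149)²/4 = 0.0001744 m²; mean velocity V = Q/A = 0.000182/0.0001744 = 1.044 m/s.
Reynolds number Re = ρVD/μ = 1110 · 1.044 · 0.0149 / 0.0104 = 1660.
Re < 2300 → laminar flow, so f = 64/Re = 64/1660 = 0.03856 (the turbulent correlation is not needed).
Darcy-Weisbach: ΔP = f(L/D)(ρV²/2) = 0.03856·(2520/0.0149)·(1110·1.044²/2) = 0.03856·1.691e+05·604.7 = 3.943e+06 Pa.
ΔP = 3.943e+06 Pa = 3940 kPa.

ΔP ≈ 3940 kPa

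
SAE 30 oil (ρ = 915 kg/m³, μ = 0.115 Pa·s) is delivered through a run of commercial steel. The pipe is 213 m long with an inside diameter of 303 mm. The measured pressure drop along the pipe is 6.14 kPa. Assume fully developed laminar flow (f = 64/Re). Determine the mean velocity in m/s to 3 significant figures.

For laminar flow, f = 64/Re with Re = ρVD/μ, so Darcy-Weisbach reduces to ΔP = 32μLV/D². Solving for V: V = ΔP·D²/(32μL) = 6140·(0.303)²/(32·0.115·213) = 0.7192 m/s.
Check: Re = ρVD/μ = 915·0.7192·0.303/0.115 = 1734 < 2300, so the laminar assumption holds.

V ≈ 0.719 m/s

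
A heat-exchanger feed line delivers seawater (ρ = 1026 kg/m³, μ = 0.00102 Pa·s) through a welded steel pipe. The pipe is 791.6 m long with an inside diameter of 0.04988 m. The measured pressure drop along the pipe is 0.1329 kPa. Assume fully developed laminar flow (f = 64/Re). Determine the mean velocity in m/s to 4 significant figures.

V ≈ 0.01280 m/s

For laminar flow, f = 64/Re with Re = ρVD/μ, so Darcy-Weisbach reduces to ΔP = 32μLV/D². Solving for V: V = ΔP·D²/(32μL) = 132.9·(0.04988)²/(32·0.00102·791.6) = 0.0128 m/s.
Check: Re = ρVD/μ = 1026·0.0128·0.04988/0.00102 = 642.1 < 2300, so the laminar assumption holds.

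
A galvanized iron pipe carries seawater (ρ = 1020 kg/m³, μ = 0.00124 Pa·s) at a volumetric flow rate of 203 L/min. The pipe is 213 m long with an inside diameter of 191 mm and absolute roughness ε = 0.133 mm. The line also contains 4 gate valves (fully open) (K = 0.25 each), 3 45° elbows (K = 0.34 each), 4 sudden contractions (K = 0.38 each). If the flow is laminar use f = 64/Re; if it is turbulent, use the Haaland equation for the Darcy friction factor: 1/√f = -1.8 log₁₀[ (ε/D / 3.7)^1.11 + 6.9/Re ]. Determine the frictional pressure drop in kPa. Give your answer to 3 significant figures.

ΔP ≈ 0.243 kPa

Q = 203 L/min = 203/60000 = 0.003383 m³/s.
Cross-sectional area A = πD²/4 = π(0.191)²/4 = 0.02865 m²; mean velocity V = Q/A = 0.003383/0.02865 = 0.1181 m/s.
Reynolds number Re = ρVD/μ = 1020 · 0.1181 · 0.191 / 0.00124 = 1.855e+04.
Re > 4000 → turbulent. Relative roughness ε/D = 0.000133/0.191 = 0.000696. Haaland: 1/√f = -1.8 log₁₀[(0.000696/3.7)^1.11 + 6.9/1.855e+04] = -1.8 log₁₀[7.33e-05 + 0.000372] = 6.033, so f = 0.02748.
Total minor-loss coefficient ΣK = 4·0.25 + 3·0.34 + 4·0.38 = 3.54.
ΔP = [f·L/D + ΣK]·(ρV²/2) = [0.02748·213/0.191 + 3.54]·(1020·0.1181²/2) = [30.64 + 3.54]·7.111 = 243.1 Pa.
ΔP = 243.1 Pa = 0.243 kPa.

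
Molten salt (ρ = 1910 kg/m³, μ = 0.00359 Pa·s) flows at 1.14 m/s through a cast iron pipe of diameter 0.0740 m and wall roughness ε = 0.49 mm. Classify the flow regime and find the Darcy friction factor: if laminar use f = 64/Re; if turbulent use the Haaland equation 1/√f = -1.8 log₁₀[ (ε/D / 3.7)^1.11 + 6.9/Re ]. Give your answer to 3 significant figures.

Re = ρVD/μ = 1910·1.14·0.074/0.00359 = 4.488e+04.
Re > 4000 → turbulent. ε/D = 0.00049/0.074 = 0.00662; Haaland: 1/√f = -1.8 log₁₀[0.000892 + 0.000154] = 5.365, so f = 0.03475.

f ≈ 0.0347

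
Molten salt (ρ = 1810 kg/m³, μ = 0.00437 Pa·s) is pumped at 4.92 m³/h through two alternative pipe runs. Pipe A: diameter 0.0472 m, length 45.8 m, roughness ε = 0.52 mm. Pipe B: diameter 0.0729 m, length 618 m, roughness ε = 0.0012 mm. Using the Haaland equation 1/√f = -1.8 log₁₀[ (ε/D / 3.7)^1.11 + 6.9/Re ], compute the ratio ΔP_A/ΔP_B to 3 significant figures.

ΔP_A/ΔP_B ≈ 0.893

Pipe A: V = Q/A = 0.001367/0.00175 = 0.7811 m/s; Re = 1.527e+04; ε/D = 0.011; Haaland → f = 0.04252; ΔP_A = f(L/D)(ρV²/2) = 2.278e+04 Pa.
Pipe B: V = Q/A = 0.001367/0.004174 = 0.3274 m/s; Re = 9886; ε/D = 1.65e-05; Haaland → f = 0.031; ΔP_B = f(L/D)(ρV²/2) = 2.55e+04 Pa.
ΔP_A/ΔP_B = 2.278e+04/2.55e+04 = 0.893.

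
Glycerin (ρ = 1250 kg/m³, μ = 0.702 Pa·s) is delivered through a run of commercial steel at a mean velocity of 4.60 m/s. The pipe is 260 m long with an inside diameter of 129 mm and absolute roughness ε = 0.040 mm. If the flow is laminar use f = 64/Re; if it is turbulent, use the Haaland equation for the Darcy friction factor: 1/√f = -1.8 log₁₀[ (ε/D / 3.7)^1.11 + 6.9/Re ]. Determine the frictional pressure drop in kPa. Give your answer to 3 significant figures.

Reynolds number Re = ρVD/μ = 1250 · 4.6 · 0.129 / 0.702 = 1057.
Re < 2300 → laminar flow, so f = 64/Re = 64/1057 = 0.06057 (the turbulent correlation is not needed).
Darcy-Weisbach: ΔP = f(L/D)(ρV²/2) = 0.06057·(260/0.129)·(1250·4.6²/2) = 0.06057·2016·1.322e+04 = 1.615e+06 Pa.
ΔP = 1.615e+06 Pa = 1610 kPa.

ΔP ≈ 1610 kPa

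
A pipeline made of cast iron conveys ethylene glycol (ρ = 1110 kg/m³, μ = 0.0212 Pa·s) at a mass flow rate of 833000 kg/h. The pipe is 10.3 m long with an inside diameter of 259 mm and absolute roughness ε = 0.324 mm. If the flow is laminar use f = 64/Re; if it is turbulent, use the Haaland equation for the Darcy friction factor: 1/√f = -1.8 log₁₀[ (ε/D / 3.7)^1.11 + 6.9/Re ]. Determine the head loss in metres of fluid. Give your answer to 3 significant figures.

ṁ = 833000 kg/h = 833000/3600 = 231.4 kg/s.
A = πD²/4 = π(0.259)²/4 = 0.05269 m²; mean velocity V = ṁ/(ρA) = 231.4/(1110 · 0.05269) = 3.957 m/s.
Reynolds number Re = ρVD/μ = 1110 · 3.957 · 0.259 / 0.0212 = 5.366e+04.
Re > 4000 → turbulent. Relative roughness ε/D = 0.000324/0.259 = 0.00125. Haaland: 1/√f = -1.8 log₁₀[(0.00125/3.7)^1.11 + 6.9/5.366e+04] = -1.8 log₁₀[0.00014 + 0.000129] = 6.427, so f = 0.02421.
Darcy-Weisbach: ΔP = f(L/D)(ρV²/2) = 0.02421·(10.3/0.259)·(1110·3.957²/2) = 0.02421·39.77·8689 = 8366 Pa.
Head loss h_f = ΔP/(ρg) = 8366/(1110·9.81) = 0.768 m.

h_f ≈ 0.768 m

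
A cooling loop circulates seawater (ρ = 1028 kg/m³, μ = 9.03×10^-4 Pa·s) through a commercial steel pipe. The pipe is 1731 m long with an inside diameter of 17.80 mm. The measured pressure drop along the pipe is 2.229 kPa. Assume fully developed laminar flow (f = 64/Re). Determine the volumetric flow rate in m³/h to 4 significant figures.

Q ≈ 0.01265 m³/h

For laminar flow, f = 64/Re with Re = ρVD/μ, so Darcy-Weisbach reduces to ΔP = 32μLV/D². Solving for V: V = ΔP·D²/(32μL) = 2229·(0.0178)²/(32·0.000903·1731) = 0.01412 m/s.
Check: Re = ρVD/μ = 1028·0.01412·0.0178/0.000903 = 286.1 < 2300, so the laminar assumption holds.
Q = V·A = 0.01412·(π/4·0.0178²) = 3.514e-06 m³/s = 0.01265 m³/h.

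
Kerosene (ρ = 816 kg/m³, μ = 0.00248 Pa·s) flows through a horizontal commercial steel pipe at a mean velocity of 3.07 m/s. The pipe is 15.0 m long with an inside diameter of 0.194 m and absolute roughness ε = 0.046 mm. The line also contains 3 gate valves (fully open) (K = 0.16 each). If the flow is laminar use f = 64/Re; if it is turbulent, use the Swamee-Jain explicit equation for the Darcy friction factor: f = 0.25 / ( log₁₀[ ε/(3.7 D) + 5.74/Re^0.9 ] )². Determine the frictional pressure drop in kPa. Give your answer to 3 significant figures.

Reynolds number Re = ρVD/μ = 816 · 3.07 · 0.194 / 0.00248 = 1.96e+05.
Re > 4000 → turbulent. Relative roughness ε/D = 4.6e-05/0.194 = 0.000237. Swamee-Jain: f = 0.25/(log₁₀[0.000237/3.7 + 5.74/1.96e+05^0.9])² = 0.25/(log₁₀[6.41e-05 + 9.91e-05])² = 0.25/(-3.787)² = 0.01743.
Total minor-loss coefficient ΣK = 3·0.16 = 0.48.
ΔP = [f·L/D + ΣK]·(ρV²/2) = [0.01743·15/0.194 + 0.48]·(816·3.07²/2) = [1.348 + 0.48]·3845 = 7028 Pa.
ΔP = 7028 Pa = 7.03 kPa.

ΔP ≈ 7.03 kPa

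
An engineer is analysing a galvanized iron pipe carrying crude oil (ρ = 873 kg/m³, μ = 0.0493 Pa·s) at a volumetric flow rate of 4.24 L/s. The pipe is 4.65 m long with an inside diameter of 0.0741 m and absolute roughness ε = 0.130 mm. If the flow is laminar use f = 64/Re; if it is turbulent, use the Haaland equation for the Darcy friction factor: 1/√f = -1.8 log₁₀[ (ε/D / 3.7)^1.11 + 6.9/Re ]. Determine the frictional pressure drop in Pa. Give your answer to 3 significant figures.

Q = 4.24 L/s = 4.24/1000 = 0.00424 m³/s.
Cross-sectional area A = πD²/4 = π(0.0741)²/4 = 0.004312 m²; mean velocity V = Q/A = 0.00424/0.004312 = 0.9832 m/s.
Reynolds number Re = ρVD/μ = 873 · 0.9832 · 0.0741 / 0.0493 = 1290.
Re < 2300 → laminar flow, so f = 64/Re = 64/1290 = 0.04961 (the turbulent correlation is not needed).
Darcy-Weisbach: ΔP = f(L/D)(ρV²/2) = 0.04961·(4.65/0.0741)·(873·0.9832²/2) = 0.04961·62.75·422 = 1314 Pa.

ΔP ≈ 1310 Pa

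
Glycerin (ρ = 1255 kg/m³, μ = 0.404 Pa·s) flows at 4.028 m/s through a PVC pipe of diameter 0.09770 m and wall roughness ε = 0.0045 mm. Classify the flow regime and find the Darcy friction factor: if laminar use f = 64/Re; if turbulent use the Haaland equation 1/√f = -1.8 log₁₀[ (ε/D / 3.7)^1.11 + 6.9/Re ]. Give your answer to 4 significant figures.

f ≈ 0.05235

Re = ρVD/μ = 1255·4.028·0.0977/0.404 = 1222.
Re < 2300 → laminar, so f = 64/Re = 0.05235 (roughness is irrelevant in laminar flow).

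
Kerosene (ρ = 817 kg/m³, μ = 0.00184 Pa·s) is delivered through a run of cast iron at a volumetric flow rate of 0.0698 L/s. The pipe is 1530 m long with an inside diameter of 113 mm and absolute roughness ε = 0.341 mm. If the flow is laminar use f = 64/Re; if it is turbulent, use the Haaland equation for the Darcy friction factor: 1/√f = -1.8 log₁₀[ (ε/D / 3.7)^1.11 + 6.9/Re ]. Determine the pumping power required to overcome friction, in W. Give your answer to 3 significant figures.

Q = 0.0698 L/s = 0.0698/1000 = 6.98e-05 m³/s.
Cross-sectional area A = πD²/4 = π(0.113)²/4 = 0.01003 m²; mean velocity V = Q/A = 6.98e-05/0.01003 = 0.00696 m/s.
Reynolds number Re = ρVD/μ = 817 · 0.00696 · 0.113 / 0.00184 = 349.2.
Re < 2300 → laminar flow, so f = 64/Re = 64/349.2 = 0.1833 (the turbulent correlation is not needed).
Darcy-Weisbach: ΔP = f(L/D)(ρV²/2) = 0.1833·(1530/0.113)·(817·0.00696²/2) = 0.1833·1.354e+04·0.01979 = 49.1 Pa.
Pumping power P = QΔP = 6.98e-05·49.1 = 0.003427 W = 0.00343 W.

P ≈ 0.00343 W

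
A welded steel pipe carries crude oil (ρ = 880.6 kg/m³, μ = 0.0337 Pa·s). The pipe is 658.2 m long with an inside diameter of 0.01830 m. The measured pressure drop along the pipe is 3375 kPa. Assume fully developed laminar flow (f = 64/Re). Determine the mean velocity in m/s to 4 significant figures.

For laminar flow, f = 64/Re with Re = ρVD/μ, so Darcy-Weisbach reduces to ΔP = 32μLV/D². Solving for V: V = ΔP·D²/(32μL) = 3.375e+06·(0.0183)²/(32·0.0337·658.2) = 1.592 m/s.
Check: Re = ρVD/μ = 880.6·1.592·0.0183/0.0337 = 761.4 < 2300, so the laminar assumption holds.

V ≈ 1.592 m/s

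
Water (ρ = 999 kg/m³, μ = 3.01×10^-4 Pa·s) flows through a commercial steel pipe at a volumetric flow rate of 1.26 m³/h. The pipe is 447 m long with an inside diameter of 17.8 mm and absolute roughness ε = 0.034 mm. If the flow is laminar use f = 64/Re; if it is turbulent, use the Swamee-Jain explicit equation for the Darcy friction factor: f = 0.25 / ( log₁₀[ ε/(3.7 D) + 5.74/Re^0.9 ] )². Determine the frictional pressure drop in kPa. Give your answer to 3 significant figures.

ΔP ≈ 631 kPa

Q = 1.26 m³/h = 1.26/3600 = 0.00035 m³/s.
Cross-sectional area A = πD²/4 = π(0.0178)²/4 = 0.0002488 m²; mean velocity V = Q/A = 0.00035/0.0002488 = 1.406 m/s.
Reynolds number Re = ρVD/μ = 999 · 1.406 · 0.0178 / 0.000301 = 8.309e+04.
Re > 4000 → turbulent. Relative roughness ε/D = 3.4e-05/0.0178 = 0.00191. Swamee-Jain: f = 0.25/(log₁₀[0.00191/3.7 + 5.74/8.309e+04^0.9])² = 0.25/(log₁₀[0.000516 + 0.000214])² = 0.25/(-3.136)² = 0.02542.
Darcy-Weisbach: ΔP = f(L/D)(ρV²/2) = 0.02542·(447/0.0178)·(999·1.406²/2) = 0.02542·2.511e+04·988.1 = 6.307e+05 Pa.
ΔP = 6.307e+05 Pa = 631 kPa.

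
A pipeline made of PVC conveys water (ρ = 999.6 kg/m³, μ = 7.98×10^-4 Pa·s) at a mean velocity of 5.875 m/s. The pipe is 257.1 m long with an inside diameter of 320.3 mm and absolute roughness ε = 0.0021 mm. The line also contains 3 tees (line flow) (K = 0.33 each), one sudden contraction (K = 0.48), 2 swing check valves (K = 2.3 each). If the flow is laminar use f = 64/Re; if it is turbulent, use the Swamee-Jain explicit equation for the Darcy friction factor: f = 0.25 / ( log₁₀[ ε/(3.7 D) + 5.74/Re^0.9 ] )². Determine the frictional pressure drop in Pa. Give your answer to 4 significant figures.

ΔP ≈ 248400 Pa

Reynolds number Re = ρVD/μ = 999.6 · 5.875 · 0.3203 / 0.000798 = 2.357e+06.
Re > 4000 → turbulent. Relative roughness ε/D = 2.1e-06/0.3203 = 6.56e-06. Swamee-Jain: f = 0.25/(log₁₀[6.56e-06/3.7 + 5.74/2.357e+06^0.9])² = 0.25/(log₁₀[1.77e-06 + 1.06e-05])² = 0.25/(-4.909)² = 0.01037.
Total minor-loss coefficient ΣK = 3·0.33 + 1·0.48 + 2·2.3 = 6.07.
ΔP = [f·L/D + ΣK]·(ρV²/2) = [0.01037·257.1/0.3203 + 6.07]·(999.6·5.875²/2) = [8.328 + 6.07]·1.725e+04 = 2.484e+05 Pa.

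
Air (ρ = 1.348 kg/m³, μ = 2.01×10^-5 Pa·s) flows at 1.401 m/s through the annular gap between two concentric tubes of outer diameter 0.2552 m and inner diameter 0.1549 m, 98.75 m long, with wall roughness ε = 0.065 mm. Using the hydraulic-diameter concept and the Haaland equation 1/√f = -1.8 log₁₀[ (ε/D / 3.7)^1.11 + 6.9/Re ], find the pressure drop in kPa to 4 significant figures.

Hydraulic diameter D_h = 4A/P = D_o - D_i = 0.2552 - 0.1549 = 0.1003 m.
Re = ρVD_h/μ = 1.348·1.401·0.1003/2.01e-05 = 9424.
ε/D_h = 6.5e-05/0.1003 = 0.000648; Haaland gives 1/√f = -1.8 log₁₀[6.76e-05+0.000732] = 5.575, so f = 0.03218.
ΔP = f(L/D_h)(ρV²/2) = 0.03218·98.75/0.1003·1.323 = 41.91 Pa.
ΔP = 0.04191 kPa.

ΔP ≈ 0.04191 kPa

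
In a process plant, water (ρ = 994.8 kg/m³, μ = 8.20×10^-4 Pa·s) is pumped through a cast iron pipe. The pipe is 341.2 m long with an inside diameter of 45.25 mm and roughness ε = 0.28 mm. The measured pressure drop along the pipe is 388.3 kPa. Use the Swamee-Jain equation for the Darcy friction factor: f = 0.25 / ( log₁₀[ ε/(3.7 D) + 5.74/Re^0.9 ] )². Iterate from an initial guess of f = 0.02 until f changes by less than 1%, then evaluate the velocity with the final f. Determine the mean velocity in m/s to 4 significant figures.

V ≈ 1.757 m/s

Rearranging Darcy-Weisbach: V = √(2·ΔP·D/(f·L·ρ)). With ε/D = 0.00028/0.04525 = 0.00619, iterate starting from f = 0.02:
  f = 0.02 → V = √(2·3.883e+05·0.04525/(0.02·341.2·994.8)) = 2.275 m/s; Re = ρVD/μ = 1.249e+05; f → 0.03331
  f = 0.03331 → V = 1.763 m/s; Re = 9.678e+04; f → 0.03353
Converged (Δf/f < 1%). With the final f = 0.03353: V = √(2·3.883e+05·0.04525/(0.03353·341.2·994.8)) = 1.757 m/s.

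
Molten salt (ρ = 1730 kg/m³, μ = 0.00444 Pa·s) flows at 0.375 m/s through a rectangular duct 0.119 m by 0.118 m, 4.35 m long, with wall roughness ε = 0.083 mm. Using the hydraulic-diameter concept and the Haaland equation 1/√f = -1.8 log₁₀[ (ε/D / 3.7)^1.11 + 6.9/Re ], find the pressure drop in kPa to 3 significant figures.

Hydraulic diameter D_h = 4A/P = 4·(0.119·0.118)/(2·(0.119+0.118)) = 0.05617/0.474 = 0.1185 m.
Re = ρVD_h/μ = 1730·0.375·0.1185/0.00444 = 1.731e+04.
ε/D_h = 8.3e-05/0.1185 = 0.0007; Haaland gives 1/√f = -1.8 log₁₀[7.37e-05+0.000399] = 5.986, so f = 0.0279.
ΔP = f(L/D_h)(ρV²/2) = 0.0279·4.35/0.1185·121.6 = 124.6 Pa.
ΔP = 0.125 kPa.

ΔP ≈ 0.125 kPa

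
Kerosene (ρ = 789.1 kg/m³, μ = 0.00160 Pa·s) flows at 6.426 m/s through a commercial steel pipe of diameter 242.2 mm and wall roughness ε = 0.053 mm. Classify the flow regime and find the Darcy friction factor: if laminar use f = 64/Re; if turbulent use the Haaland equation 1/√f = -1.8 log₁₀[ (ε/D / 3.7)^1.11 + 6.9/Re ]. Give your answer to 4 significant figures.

f ≈ 0.01502

Re = ρVD/μ = 789.1·6.426·0.2422/0.0016 = 7.676e+05.
Re > 4000 → turbulent. ε/D = 5.3e-05/0.2422 = 0.000219; Haaland: 1/√f = -1.8 log₁₀[2.03e-05 + 8.99e-06] = 8.161, so f = 0.01502.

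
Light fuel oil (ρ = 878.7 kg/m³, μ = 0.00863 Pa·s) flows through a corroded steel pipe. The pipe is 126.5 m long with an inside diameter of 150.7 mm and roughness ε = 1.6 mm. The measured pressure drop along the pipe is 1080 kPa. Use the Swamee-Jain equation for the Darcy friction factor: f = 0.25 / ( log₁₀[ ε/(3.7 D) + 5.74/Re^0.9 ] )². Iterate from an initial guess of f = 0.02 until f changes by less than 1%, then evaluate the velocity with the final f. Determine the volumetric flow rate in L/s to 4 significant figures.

Rearranging Darcy-Weisbach: V = √(2·ΔP·D/(f·L·ρ)). With ε/D = 0.0016/0.1507 = 0.0106, iterate starting from f = 0.02:
  f = 0.02 → V = √(2·1.08e+06·0.1507/(0.02·126.5·878.7)) = 12.1 m/s; Re = ρVD/μ = 1.857e+05; f → 0.03916
  f = 0.03916 → V = 8.648 m/s; Re = 1.327e+05; f → 0.03932
Converged (Δf/f < 1%). With the final f = 0.03932: V = √(2·1.08e+06·0.1507/(0.03932·126.5·878.7)) = 8.63 m/s.
Q = V·A = 8.63·(π/4·0.1507²) = 0.1539 m³/s = 153.9 L/s.

Q ≈ 153.9 L/s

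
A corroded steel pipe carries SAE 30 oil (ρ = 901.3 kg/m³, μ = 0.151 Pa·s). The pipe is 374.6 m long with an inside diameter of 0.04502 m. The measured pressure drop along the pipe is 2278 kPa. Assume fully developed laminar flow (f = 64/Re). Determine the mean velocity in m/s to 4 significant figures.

For laminar flow, f = 64/Re with Re = ρVD/μ, so Darcy-Weisbach reduces to ΔP = 32μLV/D². Solving for V: V = ΔP·D²/(32μL) = 2.278e+06·(0.04502)²/(32·0.151·374.6) = 2.551 m/s.
Check: Re = ρVD/μ = 901.3·2.551·0.04502/0.151 = 685.4 < 2300, so the laminar assumption holds.

V ≈ 2.551 m/s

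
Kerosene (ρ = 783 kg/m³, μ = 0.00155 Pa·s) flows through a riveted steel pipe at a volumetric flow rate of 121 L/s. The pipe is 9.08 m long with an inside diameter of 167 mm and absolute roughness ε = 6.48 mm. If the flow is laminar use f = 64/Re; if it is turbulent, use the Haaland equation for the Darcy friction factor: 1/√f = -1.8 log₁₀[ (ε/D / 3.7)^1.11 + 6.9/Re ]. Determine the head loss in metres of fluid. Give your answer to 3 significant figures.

Q = 121 L/s = 121/1000 = 0.121 m³/s.
Cross-sectional area A = πD²/4 = π(0.167)²/4 = 0.0219 m²; mean velocity V = Q/A = 0.121/0.0219 = 5.524 m/s.
Reynolds number Re = ρVD/μ = 783 · 5.524 · 0.167 / 0.00155 = 4.66e+05.
Re > 4000 → turbulent. Relative roughness ε/D = 0.00648/0.167 = 0.0388. Haaland: 1/√f = -1.8 log₁₀[(0.0388/3.7)^1.11 + 6.9/4.66e+05] = -1.8 log₁₀[0.00635 + 1.48e-05] = 3.953, so f = 0.064.
Darcy-Weisbach: ΔP = f(L/D)(ρV²/2) = 0.064·(9.08/0.167)·(783·5.524²/2) = 0.064·54.37·1.195e+04 = 4.157e+04 Pa.
Head loss h_f = ΔP/(ρg) = 4.157e+04/(783·9.81) = 5.41 m.

h_f ≈ 5.41 m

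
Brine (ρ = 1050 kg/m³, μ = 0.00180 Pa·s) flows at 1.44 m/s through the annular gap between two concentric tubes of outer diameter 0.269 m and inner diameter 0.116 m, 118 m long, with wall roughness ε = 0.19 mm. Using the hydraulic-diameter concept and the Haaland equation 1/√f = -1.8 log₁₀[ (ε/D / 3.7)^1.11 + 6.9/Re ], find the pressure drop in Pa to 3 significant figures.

Hydraulic diameter D_h = 4A/P = D_o - D_i = 0.269 - 0.116 = 0.153 m.
Re = ρVD_h/μ = 1050·1.44·0.153/0.0018 = 1.285e+05.
ε/D_h = 0.00019/0.153 = 0.00124; Haaland gives 1/√f = -1.8 log₁₀[0.000139+5.37e-05] = 6.686, so f = 0.02237.
ΔP = f(L/D_h)(ρV²/2) = 0.02237·118/0.153·1089 = 1.878e+04 Pa.

ΔP ≈ 18800 Pa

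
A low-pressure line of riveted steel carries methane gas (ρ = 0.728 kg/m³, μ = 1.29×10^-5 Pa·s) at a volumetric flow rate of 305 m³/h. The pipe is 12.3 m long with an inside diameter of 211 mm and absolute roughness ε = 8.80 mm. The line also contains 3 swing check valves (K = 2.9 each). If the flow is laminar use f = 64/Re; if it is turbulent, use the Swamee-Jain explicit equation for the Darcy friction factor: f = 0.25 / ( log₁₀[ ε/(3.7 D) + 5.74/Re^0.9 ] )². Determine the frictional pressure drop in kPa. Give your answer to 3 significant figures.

Q = 305 m³/h = 305/3600 = 0.08472 m³/s.
Cross-sectional area A = πD²/4 = π(0.211)²/4 = 0.03497 m²; mean velocity V = Q/A = 0.08472/0.03497 = 2.423 m/s.
Reynolds number Re = ρVD/μ = 0.728 · 2.423 · 0.211 / 1.29e-05 = 2.885e+04.
Re > 4000 → turbulent. Relative roughness ε/D = 0.0088/0.211 = 0.0417. Swamee-Jain: f = 0.25/(log₁₀[0.0417/3.7 + 5.74/2.885e+04^0.9])² = 0.25/(log₁₀[0.0113 + 0.000556])² = 0.25/(-1.927)² = 0.06732.
Total minor-loss coefficient ΣK = 3·2.9 = 8.7.
ΔP = [f·L/D + ΣK]·(ρV²/2) = [0.06732·12.3/0.211 + 8.7]·(0.728·2.423²/2) = [3.924 + 8.7]·2.137 = 26.98 Pa.
ΔP = 26.98 Pa = 0.0270 kPa.

ΔP ≈ 0.0270 kPa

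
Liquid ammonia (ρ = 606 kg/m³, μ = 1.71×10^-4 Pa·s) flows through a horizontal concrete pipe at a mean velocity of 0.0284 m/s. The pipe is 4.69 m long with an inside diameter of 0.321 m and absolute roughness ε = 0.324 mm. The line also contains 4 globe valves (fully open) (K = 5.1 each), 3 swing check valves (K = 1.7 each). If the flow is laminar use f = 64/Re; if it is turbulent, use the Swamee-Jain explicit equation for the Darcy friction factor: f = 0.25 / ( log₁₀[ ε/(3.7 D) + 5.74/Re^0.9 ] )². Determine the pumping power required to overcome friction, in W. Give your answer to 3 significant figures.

Reynolds number Re = ρVD/μ = 606 · 0.0284 · 0.321 / 0.000171 = 3.231e+04.
Re > 4000 → turbulent. Relative roughness ε/D = 0.000324/0.321 = 0.00101. Swamee-Jain: f = 0.25/(log₁₀[0.00101/3.7 + 5.74/3.231e+04^0.9])² = 0.25/(log₁₀[0.000273 + 0.000502])² = 0.25/(-3.111)² = 0.02583.
Total minor-loss coefficient ΣK = 4·5.1 + 3·1.7 = 25.5.
ΔP = [f·L/D + ΣK]·(ρV²/2) = [0.02583·4.69/0.321 + 25.5]·(606·0.0284²/2) = [0.3774 + 25.5]·0.2444 = 6.324 Pa.
Q = V·A = 0.0284·0.08093 = 0.002298 m³/s.
Pumping power P = QΔP = 0.002298·6.324 = 0.01454 W = 0.0145 W.

P ≈ 0.0145 W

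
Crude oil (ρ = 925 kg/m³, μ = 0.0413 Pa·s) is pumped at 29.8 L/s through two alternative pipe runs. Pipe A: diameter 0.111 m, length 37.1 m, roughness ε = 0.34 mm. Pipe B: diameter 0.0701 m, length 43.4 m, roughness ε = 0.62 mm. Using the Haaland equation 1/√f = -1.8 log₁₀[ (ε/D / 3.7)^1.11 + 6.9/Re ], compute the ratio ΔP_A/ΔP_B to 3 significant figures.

ΔP_A/ΔP_B ≈ 0.0773

Pipe A: V = Q/A = 0.0298/0.009677 = 3.08 m/s; Re = 7656; ε/D = 0.00306; Haaland → f = 0.03689; ΔP_A = f(L/D)(ρV²/2) = 5.408e+04 Pa.
Pipe B: V = Q/A = 0.0298/0.003859 = 7.721 m/s; Re = 1.212e+04; ε/D = 0.00884; Haaland → f = 0.04097; ΔP_B = f(L/D)(ρV²/2) = 6.994e+05 Pa.
ΔP_A/ΔP_B = 5.408e+04/6.994e+05 = 0.0773.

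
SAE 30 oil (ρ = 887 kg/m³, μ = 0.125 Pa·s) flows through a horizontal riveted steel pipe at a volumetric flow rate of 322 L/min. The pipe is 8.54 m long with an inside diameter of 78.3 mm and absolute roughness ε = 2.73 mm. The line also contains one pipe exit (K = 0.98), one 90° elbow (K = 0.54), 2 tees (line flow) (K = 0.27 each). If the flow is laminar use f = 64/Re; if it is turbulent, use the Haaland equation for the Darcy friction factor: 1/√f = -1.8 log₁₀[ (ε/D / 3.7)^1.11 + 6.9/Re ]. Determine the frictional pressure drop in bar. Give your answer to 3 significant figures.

Q = 322 L/min = 322/60000 = 0.005367 m³/s.
Cross-sectional area A = πD²/4 = π(0.0783)²/4 = 0.004815 m²; mean velocity V = Q/A = 0.005367/0.004815 = 1.115 m/s.
Reynolds number Re = ρVD/μ = 887 · 1.115 · 0.0783 / 0.125 = 619.3.
Re < 2300 → laminar flow, so f = 64/Re = 64/619.3 = 0.1034 (the turbulent correlation is not needed).
Total minor-loss coefficient ΣK = 1·0.98 + 1·0.54 + 2·0.27 = 2.06.
ΔP = [f·L/D + ΣK]·(ρV²/2) = [0.1034·8.54/0.0783 + 2.06]·(887·1.115²/2) = [11.27 + 2.06]·550.9 = 7345 Pa.
ΔP = 7345 Pa = 0.0734 bar.

ΔP ≈ 0.0734 bar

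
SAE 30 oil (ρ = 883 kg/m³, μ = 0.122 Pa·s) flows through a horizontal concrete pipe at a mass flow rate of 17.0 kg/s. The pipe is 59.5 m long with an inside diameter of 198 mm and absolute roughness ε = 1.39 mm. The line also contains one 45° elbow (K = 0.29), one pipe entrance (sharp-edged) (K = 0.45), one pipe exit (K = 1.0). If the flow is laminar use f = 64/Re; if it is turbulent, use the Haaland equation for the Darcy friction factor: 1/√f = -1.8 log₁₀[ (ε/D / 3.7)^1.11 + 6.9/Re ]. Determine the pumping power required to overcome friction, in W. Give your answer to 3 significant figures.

A = πD²/4 = π(0.198)²/4 = 0.03079 m²; mean velocity V = ṁ/(ρA) = 17/(883 · 0.03079) = 0.6253 m/s.
Reynolds number Re = ρVD/μ = 883 · 0.6253 · 0.198 / 0.122 = 896.1.
Re < 2300 → laminar flow, so f = 64/Re = 64/896.1 = 0.07142 (the turbulent correlation is not needed).
Total minor-loss coefficient ΣK = 1·0.29 + 1·0.45 + 1·1 = 1.74.
ΔP = [f·L/D + ΣK]·(ρV²/2) = [0.07142·59.5/0.198 + 1.74]·(883·0.6253²/2) = [21.46 + 1.74]·172.6 = 4005 Pa.
Q = ṁ/ρ = 17/883 = 0.01925 m³/s.
Pumping power P = QΔP = 0.01925·4005 = 77.11 W = 77.1 W.

P ≈ 77.1 W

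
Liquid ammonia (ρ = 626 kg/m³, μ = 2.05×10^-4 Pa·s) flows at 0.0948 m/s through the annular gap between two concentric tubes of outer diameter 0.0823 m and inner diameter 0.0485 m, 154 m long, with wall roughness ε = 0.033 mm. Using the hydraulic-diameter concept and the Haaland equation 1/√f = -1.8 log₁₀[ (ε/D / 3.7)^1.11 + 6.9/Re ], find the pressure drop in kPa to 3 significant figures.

Hydraulic diameter D_h = 4A/P = D_o - D_i = 0.0823 - 0.0485 = 0.0338 m.
Re = ρVD_h/μ = 626·0.0948·0.0338/0.000205 = 9785.
ε/D_h = 3.3e-05/0.0338 = 0.000976; Haaland gives 1/√f = -1.8 log₁₀[0.000107+0.000705] = 5.563, so f = 0.03231.
ΔP = f(L/D_h)(ρV²/2) = 0.03231·154/0.0338·2.813 = 414.1 Pa.
ΔP = 0.414 kPa.

ΔP ≈ 0.414 kPa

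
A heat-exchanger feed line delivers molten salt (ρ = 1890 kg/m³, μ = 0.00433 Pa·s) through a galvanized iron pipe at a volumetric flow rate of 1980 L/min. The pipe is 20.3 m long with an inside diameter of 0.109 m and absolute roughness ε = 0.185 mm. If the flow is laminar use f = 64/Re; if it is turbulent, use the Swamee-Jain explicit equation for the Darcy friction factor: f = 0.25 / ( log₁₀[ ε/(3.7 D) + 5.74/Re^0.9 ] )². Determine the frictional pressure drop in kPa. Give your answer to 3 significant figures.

Q = 1980 L/min = 1980/60000 = 0.033 m³/s.
Cross-sectional area A = πD²/4 = π(0.109)²/4 = 0.009331 m²; mean velocity V = Q/A = 0.033/0.009331 = 3.536 m/s.
Reynolds number Re = ρVD/μ = 1890 · 3.536 · 0.109 / 0.00433 = 1.683e+05.
Re > 4000 → turbulent. Relative roughness ε/D = 0.000185/0.109 = 0.0017. Swamee-Jain: f = 0.25/(log₁₀[0.0017/3.7 + 5.74/1.683e+05^0.9])² = 0.25/(log₁₀[0.000459 + 0.000114])² = 0.25/(-3.242)² = 0.02378.
Darcy-Weisbach: ΔP = f(L/D)(ρV²/2) = 0.02378·(20.3/0.109)·(1890·3.536²/2) = 0.02378·186.2·1.182e+04 = 5.234e+04 Pa.
ΔP = 5.234e+04 Pa = 52.3 kPa.

ΔP ≈ 52.3 kPa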